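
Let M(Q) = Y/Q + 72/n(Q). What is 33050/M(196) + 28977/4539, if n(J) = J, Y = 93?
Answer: 1960501027/49929 ≈ 39266.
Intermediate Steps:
M(Q) = 165/Q (M(Q) = 93/Q + 72/Q = 165/Q)
33050/M(196) + 28977/4539 = 33050/((165/196)) + 28977/4539 = 33050/((165*(1/196))) + 28977*(1/4539) = 33050/(165/196) + 9659/1513 = 33050*(196/165) + 9659/1513 = 1295560/33 + 9659/1513 = 1960501027/49929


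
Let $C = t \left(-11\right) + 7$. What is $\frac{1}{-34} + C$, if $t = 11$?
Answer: $- \frac{3877}{34} \approx -114.03$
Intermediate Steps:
$C = -114$ ($C = 11 \left(-11\right) + 7 = -121 + 7 = -114$)
$\frac{1}{-34} + C = \frac{1}{-34} - 114 = - \frac{1}{34} - 114 = - \frac{3877}{34}$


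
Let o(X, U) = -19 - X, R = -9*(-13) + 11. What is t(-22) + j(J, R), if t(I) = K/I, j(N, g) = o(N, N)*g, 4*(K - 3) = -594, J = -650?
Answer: 3554083/44 ≈ 80775.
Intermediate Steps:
R = 128 (R = 117 + 11 = 128)
K = -291/2 (K = 3 + (¼)*(-594) = 3 - 297/2 = -291/2 ≈ -145.50)
j(N, g) = g*(-19 - N) (j(N, g) = (-19 - N)*g = g*(-19 - N))
t(I) = -291/(2*I)
t(-22) + j(J, R) = -291/2/(-22) - 1*128*(19 - 650) = -291/2*(-1/22) - 1*128*(-631) = 291/44 + 80768 = 3554083/44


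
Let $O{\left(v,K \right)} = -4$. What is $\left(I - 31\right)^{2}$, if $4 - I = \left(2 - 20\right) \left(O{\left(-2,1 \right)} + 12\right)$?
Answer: $13689$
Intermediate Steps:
$I = 148$ ($I = 4 - \left(2 - 20\right) \left(-4 + 12\right) = 4 - \left(-18\right) 8 = 4 - -144 = 4 + 144 = 148$)
$\left(I - 31\right)^{2} = \left(148 - 31\right)^{2} = 117^{2} = 13689$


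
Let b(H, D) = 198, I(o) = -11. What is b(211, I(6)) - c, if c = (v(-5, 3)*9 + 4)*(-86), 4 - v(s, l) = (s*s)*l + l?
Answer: -56734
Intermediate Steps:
v(s, l) = 4 - l - l*s**2 (v(s, l) = 4 - ((s*s)*l + l) = 4 - (s**2*l + l) = 4 - (l*s**2 + l) = 4 - (l + l*s**2) = 4 + (-l - l*s**2) = 4 - l - l*s**2)
c = 56932 (c = ((4 - 1*3 - 1*3*(-5)**2)*9 + 4)*(-86) = ((4 - 3 - 1*3*25)*9 + 4)*(-86) = ((4 - 3 - 75)*9 + 4)*(-86) = (-74*9 + 4)*(-86) = (-666 + 4)*(-86) = -662*(-86) = 56932)
b(211, I(6)) - c = 198 - 1*56932 = 198 - 56932 = -56734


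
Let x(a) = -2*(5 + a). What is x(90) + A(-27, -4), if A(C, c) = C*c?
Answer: -82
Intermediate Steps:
x(a) = -10 - 2*a
x(90) + A(-27, -4) = (-10 - 2*90) - 27*(-4) = (-10 - 180) + 108 = -190 + 108 = -82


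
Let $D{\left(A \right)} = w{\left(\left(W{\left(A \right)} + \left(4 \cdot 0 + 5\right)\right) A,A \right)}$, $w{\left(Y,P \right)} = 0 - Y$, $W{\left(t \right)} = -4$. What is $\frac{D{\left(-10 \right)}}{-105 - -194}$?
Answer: $\frac{10}{89} \approx 0.11236$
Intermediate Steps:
$w{\left(Y,P \right)} = - Y$
$D{\left(A \right)} = - A$ ($D{\left(A \right)} = - \left(-4 + \left(4 \cdot 0 + 5\right)\right) A = - \left(-4 + \left(0 + 5\right)\right) A = - \left(-4 + 5\right) A = - 1 A = - A$)
$\frac{D{\left(-10 \right)}}{-105 - -194} = \frac{\left(-1\right) \left(-10\right)}{-105 - -194} = \frac{10}{-105 + 194} = \frac{10}{89}$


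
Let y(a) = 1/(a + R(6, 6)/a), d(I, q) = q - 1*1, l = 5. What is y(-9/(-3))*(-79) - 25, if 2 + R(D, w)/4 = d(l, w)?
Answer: -254/7 ≈ -36.286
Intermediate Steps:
d(I, q) = -1 + q (d(I, q) = q - 1 = -1 + q)
R(D, w) = -12 + 4*w (R(D, w) = -8 + 4*(-1 + w) = -8 + (-4 + 4*w) = -12 + 4*w)
y(a) = 1/(a + 12/a) (y(a) = 1/(a + (-12 + 4*6)/a) = 1/(a + (-12 + 24)/a) = 1/(a + 12/a))
y(-9/(-3))*(-79) - 25 = ((-9/(-3))/(12 + (-9/(-3))**2))*(-79) - 25 = ((-9*(-1/3))/(12 + (-9*(-1/3))**2))*(-79) - 25 = (3/(12 + 3**2))*(-79) - 25 = (3/(12 + 9))*(-79) - 25 = (3/21)*(-79) - 25 = (3*(1/21))*(-79) - 25 = (1/7)*(-79) - 25 = -79/7 - 25 = -254/7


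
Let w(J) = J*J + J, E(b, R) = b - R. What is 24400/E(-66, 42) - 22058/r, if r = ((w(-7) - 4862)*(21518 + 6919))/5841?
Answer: -138770995499/616798530 ≈ -224.99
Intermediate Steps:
w(J) = J + J² (w(J) = J² + J = J + J²)
r = -45688780/1947 (r = ((-7*(1 - 7) - 4862)*(21518 + 6919))/5841 = ((-7*(-6) - 4862)*28437)*(1/5841) = ((42 - 4862)*28437)*(1/5841) = -4820*28437*(1/5841) = -137066340*1/5841 = -45688780/1947 ≈ -23466.)
24400/E(-66, 42) - 22058/r = 24400/(-66 - 1*42) - 22058/(-45688780/1947) = 24400/(-66 - 42) - 22058*(-1947/45688780) = 24400/(-108) + 21473463/22844390 = 24400*(-1/108) + 21473463/22844390 = -6100/27 + 21473463/22844390 = -138770995499/616798530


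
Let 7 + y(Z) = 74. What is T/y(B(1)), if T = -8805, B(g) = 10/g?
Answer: -8805/67 ≈ -131.42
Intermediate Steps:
y(Z) = 67 (y(Z) = -7 + 74 = 67)
T/y(B(1)) = -8805/67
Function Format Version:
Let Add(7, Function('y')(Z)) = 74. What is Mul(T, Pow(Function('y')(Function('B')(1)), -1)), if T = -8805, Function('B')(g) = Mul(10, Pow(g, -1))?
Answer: Rational(-8805, 67) ≈ -131.42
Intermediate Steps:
Function('y')(Z) = 67 (Function('y')(Z) = Add(-7, 74) = 67)
Mul(T, Pow(Function('y')(Function('B')(1)), -1)) = Mul(-8805, Pow(67, -1)) = Mul(-8805, Rational(1, 67)) = Rational(-8805, 67)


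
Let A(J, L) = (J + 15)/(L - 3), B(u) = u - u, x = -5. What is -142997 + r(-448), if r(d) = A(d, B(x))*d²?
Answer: 86475841/3 ≈ 2.8825e+7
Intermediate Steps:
B(u) = 0
A(J, L) = (15 + J)/(-3 + L)
r(d) = d²*(-5 - d/3) (r(d) = ((15 + d)/(-3 + 0))*d² = ((15 + d)/(-3))*d² = (-(15 + d)/3)*d² = (-5 - d/3)*d² = d²*(-5 - d/3))
-142997 + r(-448) = -142997 + (⅓)*(-448)²*(-15 - 1*(-448)) = -142997 + (⅓)*200704*(-15 + 448) = -142997 + (⅓)*200704*433 = -142997 + 86904832/3 = 86475841/3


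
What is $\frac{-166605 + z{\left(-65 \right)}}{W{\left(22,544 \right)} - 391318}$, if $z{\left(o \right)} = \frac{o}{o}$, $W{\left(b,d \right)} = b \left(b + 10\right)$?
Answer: $\frac{83302}{195307} \approx 0.42652$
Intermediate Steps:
$W{\left(b,d \right)} = b \left(10 + b\right)$
$z{\left(o \right)} = 1$
$\frac{-166605 + z{\left(-65 \right)}}{W{\left(22,544 \right)} - 391318} = \frac{-166605 + 1}{22 \left(10 + 22\right) - 391318} = - \frac{166604}{22 \cdot 32 - 391318} = - \frac{166604}{704 - 391318} = - \frac{166604}{-390614} = \left(-166604\right) \left(- \frac{1}{390614}\right) = \frac{83302}{195307}$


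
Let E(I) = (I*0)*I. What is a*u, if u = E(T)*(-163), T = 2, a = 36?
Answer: 0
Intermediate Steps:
E(I) = 0 (E(I) = 0*I = 0)
u = 0 (u = 0*(-163) = 0)
a*u = 36*0 = 0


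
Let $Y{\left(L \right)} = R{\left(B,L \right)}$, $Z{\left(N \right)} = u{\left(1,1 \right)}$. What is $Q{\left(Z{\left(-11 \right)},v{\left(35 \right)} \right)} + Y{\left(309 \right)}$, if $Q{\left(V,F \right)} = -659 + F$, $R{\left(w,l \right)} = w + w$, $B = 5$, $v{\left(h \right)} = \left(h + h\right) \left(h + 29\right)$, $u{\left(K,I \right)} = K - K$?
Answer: $3831$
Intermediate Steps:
$u{\left(K,I \right)} = 0$
$Z{\left(N \right)} = 0$
$v{\left(h \right)} = 2 h \left(29 + h\right)$
$R{\left(w,l \right)} = 2 w$
$Y{\left(L \right)} = 10$ ($Y{\left(L \right)} = 2 \cdot 5 = 10$)
$Q{\left(Z{\left(-11 \right)},v{\left(35 \right)} \right)} + Y{\left(309 \right)} = \left(-659 + 2 \cdot 35 \left(29 + 35\right)\right) + 10 = \left(-659 + 2 \cdot 35 \cdot 64\right) + 10 = \left(-659 + 4480\right) + 10 = 3821 + 10 = 3831$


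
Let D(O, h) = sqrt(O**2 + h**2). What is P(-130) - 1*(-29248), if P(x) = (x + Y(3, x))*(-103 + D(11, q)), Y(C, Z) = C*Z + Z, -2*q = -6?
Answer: 96198 - 650*sqrt(130) ≈ 88787.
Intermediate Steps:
q = 3 (q = -1/2*(-6) = 3)
Y(C, Z) = Z + C*Z
P(x) = 5*x*(-103 + sqrt(130)) (P(x) = (x + x*(1 + 3))*(-103 + sqrt(11**2 + 3**2)) = (x + x*4)*(-103 + sqrt(121 + 9)) = (x + 4*x)*(-103 + sqrt(130)) = (5*x)*(-103 + sqrt(130)) = 5*x*(-103 + sqrt(130)))
P(-130) - 1*(-29248) = 5*(-130)*(-103 + sqrt(130)) - 1*(-29248) = (66950 - 650*sqrt(130)) + 29248 = 96198 - 650*sqrt(130)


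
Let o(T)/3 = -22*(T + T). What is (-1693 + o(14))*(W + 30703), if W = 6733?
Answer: -132560876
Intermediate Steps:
o(T) = -132*T (o(T) = 3*(-22*(T + T)) = 3*(-44*T) = -132*T)
(-1693 + o(14))*(W + 30703) = (-1693 - 132*14)*(6733 + 30703) = (-1693 - 1848)*37436 = -3541*37436 = -132560876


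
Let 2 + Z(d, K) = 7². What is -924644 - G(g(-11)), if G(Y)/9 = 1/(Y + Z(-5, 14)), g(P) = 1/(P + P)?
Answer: -955157450/1033 ≈ -9.2464e+5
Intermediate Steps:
Z(d, K) = 47 (Z(d, K) = -2 + 7² = -2 + 49 = 47)
g(P) = 1/(2*P)
G(Y) = 9/(47 + Y) (G(Y) = 9/(Y + 47) = 9/(47 + Y))
-924644 - G(g(-11)) = -924644 - 9/(47 + (½)/(-11)) = -924644 - 9/(47 + (½)*(-1/11)) = -924644 - 9/(47 - 1/22) = -924644 - 9/1033/22 = -924644 - 9*22/1033 = -924644 - 1*198/1033 = -924644 - 198/1033 = -955157450/1033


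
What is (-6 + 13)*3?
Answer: 21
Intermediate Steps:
(-6 + 13)*3 = 7*3 = 21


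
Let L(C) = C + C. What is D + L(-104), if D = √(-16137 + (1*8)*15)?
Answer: -208 + I*√16017 ≈ -208.0 + 126.56*I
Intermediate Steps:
D = I*√16017 (D = √(-16137 + 8*15) = √(-16137 + 120) = √(-16017) = I*√16017 ≈ 126.56*I)
L(C) = 2*C
D + L(-104) = I*√16017 + 2*(-104) = I*√16017 - 208 = -208 + I*√16017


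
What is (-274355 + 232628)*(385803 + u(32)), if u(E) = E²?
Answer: -16141130229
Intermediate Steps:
(-274355 + 232628)*(385803 + u(32)) = (-274355 + 232628)*(385803 + 32²) = -41727*(385803 + 1024) = -41727*386827 = -16141130229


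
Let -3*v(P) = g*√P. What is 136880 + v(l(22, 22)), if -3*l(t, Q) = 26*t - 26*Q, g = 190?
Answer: 136880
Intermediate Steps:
l(t, Q) = -26*t/3 + 26*Q/3 (l(t, Q) = -(26*t - 26*Q)/3 = -(-26*Q + 26*t)/3 = -26*t/3 + 26*Q/3)
v(P) = -190*√P/3
136880 + v(l(22, 22)) = 136880 - 190*√(-26/3*22 + (26/3)*22)/3 = 136880 - 190*√(-572/3 + 572/3)/3 = 136880 - 190*√0/3 = 136880 - 190/3*0 = 136880 + 0 = 136880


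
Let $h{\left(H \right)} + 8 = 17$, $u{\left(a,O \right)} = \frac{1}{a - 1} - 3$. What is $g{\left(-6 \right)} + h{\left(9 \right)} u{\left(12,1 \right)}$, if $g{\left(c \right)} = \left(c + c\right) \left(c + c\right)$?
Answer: $\frac{1296}{11} \approx 117.82$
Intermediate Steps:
$u{\left(a,O \right)} = -3 + \frac{1}{-1 + a}$ ($u{\left(a,O \right)} = \frac{1}{-1 + a} - 3 = -3 + \frac{1}{-1 + a}$)
$g{\left(c \right)} = 4 c^{2}$ ($g{\left(c \right)} = 2 c 2 c = 4 c^{2}$)
$h{\left(H \right)} = 9$ ($h{\left(H \right)} = -8 + 17 = 9$)
$g{\left(-6 \right)} + h{\left(9 \right)} u{\left(12,1 \right)} = 4 \left(-6\right)^{2} + 9 \frac{4 - 36}{-1 + 12} = 4 \cdot 36 + 9 \frac{4 - 36}{11} = 144 + 9 \cdot \frac{1}{11} \left(-32\right) = 144 + 9 \left(- \frac{32}{11}\right) = 144 - \frac{288}{11} = \frac{1296}{11}$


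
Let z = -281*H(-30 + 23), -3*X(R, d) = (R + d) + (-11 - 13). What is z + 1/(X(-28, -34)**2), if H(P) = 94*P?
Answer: 1367505617/7396 ≈ 1.8490e+5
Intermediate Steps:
X(R, d) = 8 - R/3 - d/3 (X(R, d) = -((R + d) + (-11 - 13))/3 = -((R + d) - 24)/3 = -(-24 + R + d)/3 = 8 - R/3 - d/3)
z = 184898 (z = -26414*(-30 + 23) = -26414*(-7) = -281*(-658) = 184898)
z + 1/(X(-28, -34)**2) = 184898 + 1/((8 - 1/3*(-28) - 1/3*(-34))**2) = 184898 + 1/((8 + 28/3 + 34/3)**2) = 184898 + 1/((86/3)**2) = 184898 + 1/(7396/9) = 184898 + 9/7396 = 1367505617/7396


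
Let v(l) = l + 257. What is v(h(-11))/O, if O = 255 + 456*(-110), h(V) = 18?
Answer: -55/9981 ≈ -0.0055105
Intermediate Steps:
O = -49905 (O = 255 - 50160 = -49905)
v(l) = 257 + l
v(h(-11))/O = (257 + 18)/(-49905) = 275*(-1/49905) = -55/9981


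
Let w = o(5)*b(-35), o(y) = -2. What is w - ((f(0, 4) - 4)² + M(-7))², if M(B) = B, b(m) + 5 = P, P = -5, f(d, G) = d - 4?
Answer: -3229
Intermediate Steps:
f(d, G) = -4 + d
b(m) = -10 (b(m) = -5 - 5 = -10)
w = 20 (w = -2*(-10) = 20)
w - ((f(0, 4) - 4)² + M(-7))² = 20 - (((-4 + 0) - 4)² - 7)² = 20 - ((-4 - 4)² - 7)² = 20 - ((-8)² - 7)² = 20 - (64 - 7)² = 20 - 1*57² = 20 - 1*3249 = 20 - 3249 = -3229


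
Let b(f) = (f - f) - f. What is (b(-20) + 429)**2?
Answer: 201601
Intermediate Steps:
b(f) = -f (b(f) = 0 - f = -f)
(b(-20) + 429)**2 = (-1*(-20) + 429)**2 = (20 + 429)**2 = 449**2 = 201601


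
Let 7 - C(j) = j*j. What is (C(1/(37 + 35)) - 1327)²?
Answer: 46825020380161/26873856 ≈ 1.7424e+6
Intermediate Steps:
C(j) = 7 - j² (C(j) = 7 - j*j = 7 - j²)
(C(1/(37 + 35)) - 1327)² = ((7 - (1/(37 + 35))²) - 1327)² = ((7 - (1/72)²) - 1327)² = ((7 - 1*1/5184) - 1327)² = ((7 - 1/5184) - 1327)² = (36287/5184 - 1327)² = (-6842881/5184)² = 46825020380161/26873856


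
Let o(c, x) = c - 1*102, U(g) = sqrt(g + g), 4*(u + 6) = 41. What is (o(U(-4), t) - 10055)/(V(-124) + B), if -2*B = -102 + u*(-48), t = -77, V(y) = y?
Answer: -10157/29 + 2*I*sqrt(2)/29 ≈ -350.24 + 0.097532*I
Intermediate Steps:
u = 17/4 (u = -6 + (1/4)*41 = -6 + 41/4 = 17/4 ≈ 4.2500)
U(g) = sqrt(2)*sqrt(g) (U(g) = sqrt(2*g) = sqrt(2)*sqrt(g))
B = 153 (B = -(-102 + (17/4)*(-48))/2 = -(-102 - 204)/2 = -1/2*(-306) = 153)
o(c, x) = -102 + c (o(c, x) = c - 102 = -102 + c)
(o(U(-4), t) - 10055)/(V(-124) + B) = ((-102 + sqrt(2)*sqrt(-4)) - 10055)/(-124 + 153) = ((-102 + sqrt(2)*(2*I)) - 10055)/29 = ((-102 + 2*I*sqrt(2)) - 10055)*(1/29) = (-10157 + 2*I*sqrt(2))*(1/29) = -10157/29 + 2*I*sqrt(2)/29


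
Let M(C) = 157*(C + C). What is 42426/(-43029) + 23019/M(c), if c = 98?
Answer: -5000767/21017276 ≈ -0.23794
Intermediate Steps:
M(C) = 314*C (M(C) = 157*(2*C) = 314*C)
42426/(-43029) + 23019/M(c) = 42426/(-43029) + 23019/((314*98)) = 42426*(-1/43029) + 23019/30772 = -4714/4781 + 23019*(1/30772) = -4714/4781 + 23019/30772 = -5000767/21017276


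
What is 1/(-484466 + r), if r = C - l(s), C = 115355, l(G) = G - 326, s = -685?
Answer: -1/368100 ≈ -2.7167e-6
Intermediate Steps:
l(G) = -326 + G
r = 116366 (r = 115355 - (-326 - 685) = 115355 - 1*(-1011) = 115355 + 1011 = 116366)
1/(-484466 + r) = 1/(-484466 + 116366) = 1/(-368100) = -1/368100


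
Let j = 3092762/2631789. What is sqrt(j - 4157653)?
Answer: I*sqrt(3199688811073349555)/877263 ≈ 2039.0*I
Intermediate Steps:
j = 3092762/2631789 (j = 3092762*(1/2631789) = 3092762/2631789 ≈ 1.1752)
sqrt(j - 4157653) = sqrt(3092762/2631789 - 4157653) = sqrt(-10942062338455/2631789) = I*sqrt(3199688811073349555)/877263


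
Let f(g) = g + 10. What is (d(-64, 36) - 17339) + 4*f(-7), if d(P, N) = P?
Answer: -17391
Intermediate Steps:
f(g) = 10 + g
(d(-64, 36) - 17339) + 4*f(-7) = (-64 - 17339) + 4*(10 - 7) = -17403 + 4*3 = -17403 + 12 = -17391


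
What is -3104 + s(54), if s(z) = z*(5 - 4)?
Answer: -3050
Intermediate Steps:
s(z) = z (s(z) = z*1 = z)
-3104 + s(54) = -3104 + 54 = -3050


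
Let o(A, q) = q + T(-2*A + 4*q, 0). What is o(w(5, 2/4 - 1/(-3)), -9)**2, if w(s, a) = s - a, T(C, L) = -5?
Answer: 196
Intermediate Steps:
o(A, q) = -5 + q (o(A, q) = q - 5 = -5 + q)
o(w(5, 2/4 - 1/(-3)), -9)**2 = (-5 - 9)**2 = (-14)**2 = 196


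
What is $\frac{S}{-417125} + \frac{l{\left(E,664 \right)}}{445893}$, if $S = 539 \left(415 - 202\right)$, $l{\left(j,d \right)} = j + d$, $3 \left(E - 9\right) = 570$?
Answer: $- \frac{715938856}{2619621375} \approx -0.2733$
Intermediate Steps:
$E = 199$ ($E = 9 + \frac{1}{3} \cdot 570 = 9 + 190 = 199$)
$l{\left(j,d \right)} = d + j$
$S = 114807$ ($S = 539 \cdot 213 = 114807$)
$\frac{S}{-417125} + \frac{l{\left(E,664 \right)}}{445893} = \frac{114807}{-417125} + \frac{664 + 199}{445893} = 114807 \left(- \frac{1}{417125}\right) + 863 \cdot \frac{1}{445893} = - \frac{1617}{5875} + \frac{863}{445893} = - \frac{715938856}{2619621375}$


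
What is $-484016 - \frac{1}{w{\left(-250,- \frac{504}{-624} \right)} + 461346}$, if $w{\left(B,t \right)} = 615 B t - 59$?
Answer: $- \frac{2121130421709}{4382356} \approx -4.8402 \cdot 10^{5}$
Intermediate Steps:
$w{\left(B,t \right)} = -59 + 615 B t$ ($w{\left(B,t \right)} = 615 B t - 59 = -59 + 615 B t$)
$-484016 - \frac{1}{w{\left(-250,- \frac{504}{-624} \right)} + 461346} = -484016 - \frac{1}{\left(-59 + 615 \left(-250\right) \left(- \frac{504}{-624}\right)\right) + 461346} = -484016 - \frac{1}{\left(-59 + 615 \left(-250\right) \left(\left(-504\right) \left(- \frac{1}{624}\right)\right)\right) + 461346} = -484016 - \frac{1}{\left(-59 + 615 \left(-250\right) \frac{21}{26}\right) + 461346} = -484016 - \frac{1}{\left(-59 - \frac{1614375}{13}\right) + 461346} = -484016 - \frac{1}{- \frac{1615142}{13} + 461346} = -484016 - \frac{1}{\frac{4382356}{13}} = -484016 - \frac{13}{4382356} = - \frac{2121130421709}{4382356}$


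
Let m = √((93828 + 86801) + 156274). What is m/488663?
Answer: √336903/488663 ≈ 0.0011878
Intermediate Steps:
m = √336903 (m = √(180629 + 156274) = √336903 ≈ 580.43)
m/488663 = √336903/488663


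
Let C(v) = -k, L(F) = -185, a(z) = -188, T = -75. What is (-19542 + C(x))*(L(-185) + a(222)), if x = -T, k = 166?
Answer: 7351084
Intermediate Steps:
x = 75 (x = -1*(-75) = 75)
C(v) = -166 (C(v) = -1*166 = -166)
(-19542 + C(x))*(L(-185) + a(222)) = (-19542 - 166)*(-185 - 188) = -19708*(-373) = 7351084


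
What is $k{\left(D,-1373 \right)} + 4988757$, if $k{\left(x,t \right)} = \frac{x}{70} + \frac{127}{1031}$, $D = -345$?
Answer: $\frac{72007649177}{14434} \approx 4.9888 \cdot 10^{6}$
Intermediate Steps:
$k{\left(x,t \right)} = \frac{127}{1031} + \frac{x}{70}$ ($k{\left(x,t \right)} = x \frac{1}{70} + 127 \cdot \frac{1}{1031} = \frac{x}{70} + \frac{127}{1031} = \frac{127}{1031} + \frac{x}{70}$)
$k{\left(D,-1373 \right)} + 4988757 = \left(\frac{127}{1031} + \frac{1}{70} \left(-345\right)\right) + 4988757 = \left(\frac{127}{1031} - \frac{69}{14}\right) + 4988757 = - \frac{69361}{14434} + 4988757 = \frac{72007649177}{14434}$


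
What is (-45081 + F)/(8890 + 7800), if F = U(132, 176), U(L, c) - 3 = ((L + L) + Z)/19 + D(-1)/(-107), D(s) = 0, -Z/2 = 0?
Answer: -428109/158555 ≈ -2.7001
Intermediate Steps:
Z = 0 (Z = -2*0 = 0)
U(L, c) = 3 + 2*L/19 (U(L, c) = 3 + (((L + L) + 0)/19 + 0/(-107)) = 3 + ((2*L + 0)*(1/19) + 0*(-1/107)) = 3 + ((2*L)*(1/19) + 0) = 3 + (2*L/19 + 0) = 3 + 2*L/19)
F = 321/19 (F = 3 + (2/19)*132 = 3 + 264/19 = 321/19 ≈ 16.895)
(-45081 + F)/(8890 + 7800) = (-45081 + 321/19)/(8890 + 7800) = -856218/19/16690 = -856218/19*1/16690 = -428109/158555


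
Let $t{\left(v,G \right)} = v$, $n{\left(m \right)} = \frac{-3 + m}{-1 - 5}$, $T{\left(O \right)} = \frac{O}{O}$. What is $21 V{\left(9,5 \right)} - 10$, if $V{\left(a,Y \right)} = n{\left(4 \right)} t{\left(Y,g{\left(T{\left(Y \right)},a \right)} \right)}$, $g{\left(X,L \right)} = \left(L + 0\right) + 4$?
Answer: $- \frac{55}{2} \approx -27.5$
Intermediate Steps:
$T{\left(O \right)} = 1$
$n{\left(m \right)} = \frac{1}{2} - \frac{m}{6}$ ($n{\left(m \right)} = \frac{-3 + m}{-6} = \left(-3 + m\right) \left(- \frac{1}{6}\right) = \frac{1}{2} - \frac{m}{6}$)
$g{\left(X,L \right)} = 4 + L$ ($g{\left(X,L \right)} = L + 4 = 4 + L$)
$V{\left(a,Y \right)} = - \frac{Y}{6}$ ($V{\left(a,Y \right)} = \left(\frac{1}{2} - \frac{2}{3}\right) Y = - \frac{Y}{6}$)
$21 V{\left(9,5 \right)} - 10 = 21 \left(\left(- \frac{1}{6}\right) 5\right) - 10 = 21 \left(- \frac{5}{6}\right) - 10 = - \frac{35}{2} - 10 = - \frac{55}{2}$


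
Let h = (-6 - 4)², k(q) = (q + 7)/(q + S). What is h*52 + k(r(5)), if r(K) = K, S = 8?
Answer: 67612/13 ≈ 5200.9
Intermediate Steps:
k(q) = (7 + q)/(8 + q) (k(q) = (q + 7)/(q + 8) = (7 + q)/(8 + q))
h = 100 (h = (-10)² = 100)
h*52 + k(r(5)) = 100*52 + (7 + 5)/(8 + 5) = 5200 + 12/13 = 67612/13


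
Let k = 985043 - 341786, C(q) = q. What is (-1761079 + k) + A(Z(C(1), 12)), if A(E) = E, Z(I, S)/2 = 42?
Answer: -1117738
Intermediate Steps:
Z(I, S) = 84 (Z(I, S) = 2*42 = 84)
k = 643257
(-1761079 + k) + A(Z(C(1), 12)) = (-1761079 + 643257) + 84 = -1117822 + 84 = -1117738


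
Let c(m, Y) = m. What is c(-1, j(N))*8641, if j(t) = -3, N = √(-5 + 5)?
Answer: -8641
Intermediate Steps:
N = 0 (N = √0 = 0)
c(-1, j(N))*8641 = -1*8641 = -8641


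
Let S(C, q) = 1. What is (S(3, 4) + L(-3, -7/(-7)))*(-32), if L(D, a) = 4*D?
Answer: 352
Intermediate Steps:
(S(3, 4) + L(-3, -7/(-7)))*(-32) = (1 + 4*(-3))*(-32) = (1 - 12)*(-32) = -11*(-32) = 352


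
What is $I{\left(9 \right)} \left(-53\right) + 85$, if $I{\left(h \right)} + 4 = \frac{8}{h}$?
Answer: $\frac{2249}{9} \approx 249.89$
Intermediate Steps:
$I{\left(h \right)} = -4 + \frac{8}{h}$
$I{\left(9 \right)} \left(-53\right) + 85 = \left(-4 + \frac{8}{9}\right) \left(-53\right) + 85 = \left(- \frac{28}{9}\right) \left(-53\right) + 85 = \frac{1484}{9} + 85 = \frac{2249}{9}$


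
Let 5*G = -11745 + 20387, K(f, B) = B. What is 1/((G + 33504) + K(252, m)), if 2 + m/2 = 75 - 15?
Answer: 5/176742 ≈ 2.8290e-5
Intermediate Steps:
m = 116 (m = -4 + 2*(75 - 15) = -4 + 2*60 = -4 + 120 = 116)
G = 8642/5 (G = (-11745 + 20387)/5 = (1/5)*8642 = 8642/5 ≈ 1728.4)
1/((G + 33504) + K(252, m)) = 1/((8642/5 + 33504) + 116) = 1/(176162/5 + 116) = 1/(176742/5) = 5/176742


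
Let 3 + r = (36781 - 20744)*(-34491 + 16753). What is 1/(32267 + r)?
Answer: -1/284432042 ≈ -3.5158e-9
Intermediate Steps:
r = -284464309 (r = -3 + (36781 - 20744)*(-34491 + 16753) = -3 + 16037*(-17738) = -3 - 284464306 = -284464309)
1/(32267 + r) = 1/(32267 - 284464309) = 1/(-284432042) = -1/284432042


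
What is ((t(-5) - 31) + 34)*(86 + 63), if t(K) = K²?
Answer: 4172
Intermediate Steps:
((t(-5) - 31) + 34)*(86 + 63) = (((-5)² - 31) + 34)*(86 + 63) = ((25 - 31) + 34)*149 = (-6 + 34)*149 = 28*149 = 4172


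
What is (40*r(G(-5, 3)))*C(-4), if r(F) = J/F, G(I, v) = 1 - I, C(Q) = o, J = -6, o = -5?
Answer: 200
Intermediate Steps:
C(Q) = -5
r(F) = -6/F
(40*r(G(-5, 3)))*C(-4) = (40*(-6/(1 - 1*(-5))))*(-5) = (40*(-6/(1 + 5)))*(-5) = (40*(-6/6))*(-5) = (40*(-6*⅙))*(-5) = (40*(-1))*(-5) = -40*(-5) = 200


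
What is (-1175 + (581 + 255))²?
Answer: 114921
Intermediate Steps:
(-1175 + (581 + 255))² = (-1175 + 836)² = (-339)² = 114921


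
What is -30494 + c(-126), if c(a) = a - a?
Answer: -30494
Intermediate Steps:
c(a) = 0
-30494 + c(-126) = -30494 + 0 = -30494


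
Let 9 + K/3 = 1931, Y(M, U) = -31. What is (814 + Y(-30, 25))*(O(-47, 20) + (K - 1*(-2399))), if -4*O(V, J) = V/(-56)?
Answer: 1432038879/224 ≈ 6.3930e+6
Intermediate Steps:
O(V, J) = V/224 (O(V, J) = -V/(4*(-56)) = -V*(-1)/(4*56) = -(-1)*V/224 = V/224)
K = 5766 (K = -27 + 3*1931 = -27 + 5793 = 5766)
(814 + Y(-30, 25))*(O(-47, 20) + (K - 1*(-2399))) = (814 - 31)*((1/224)*(-47) + (5766 - 1*(-2399))) = 783*(-47/224 + (5766 + 2399)) = 783*(-47/224 + 8165) = 783*(1828913/224) = 1432038879/224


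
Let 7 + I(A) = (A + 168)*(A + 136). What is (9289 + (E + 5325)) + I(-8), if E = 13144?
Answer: 48231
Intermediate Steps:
I(A) = -7 + (136 + A)*(168 + A) (I(A) = -7 + (A + 168)*(A + 136) = -7 + (168 + A)*(136 + A) = -7 + (136 + A)*(168 + A))
(9289 + (E + 5325)) + I(-8) = (9289 + (13144 + 5325)) + (22841 + (-8)² + 304*(-8)) = (9289 + 18469) + (22841 + 64 - 2432) = 27758 + 20473 = 48231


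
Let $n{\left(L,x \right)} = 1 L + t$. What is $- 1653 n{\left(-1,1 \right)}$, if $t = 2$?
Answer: $-1653$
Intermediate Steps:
$n{\left(L,x \right)} = 2 + L$ ($n{\left(L,x \right)} = 1 L + 2 = L + 2 = 2 + L$)
$- 1653 n{\left(-1,1 \right)} = - 1653 \left(2 - 1\right) = \left(-1653\right) 1 = -1653$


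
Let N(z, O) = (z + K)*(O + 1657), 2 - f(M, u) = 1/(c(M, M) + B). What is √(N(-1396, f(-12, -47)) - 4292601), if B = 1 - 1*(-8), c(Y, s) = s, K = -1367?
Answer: 3*I*√986371 ≈ 2979.5*I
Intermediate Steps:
B = 9 (B = 1 + 8 = 9)
f(M, u) = 2 - 1/(9 + M) (f(M, u) = 2 - 1/(M + 9) = 2 - 1/(9 + M))
N(z, O) = (-1367 + z)*(1657 + O) (N(z, O) = (z - 1367)*(O + 1657) = (-1367 + z)*(1657 + O))
√(N(-1396, f(-12, -47)) - 4292601) = √((-2265119 - 1367*(17 + 2*(-12))/(9 - 12) + 1657*(-1396) + ((17 + 2*(-12))/(9 - 12))*(-1396)) - 4292601) = √((-2265119 - 1367*(17 - 24)/(-3) - 2313172 + ((17 - 24)/(-3))*(-1396)) - 4292601) = √((-2265119 - (-1367)*(-7)/3 - 2313172 - ⅓*(-7)*(-1396)) - 4292601) = √((-2265119 - 1367*7/3 - 2313172 + (7/3)*(-1396)) - 4292601) = √((-2265119 - 9569/3 - 2313172 - 9772/3) - 4292601) = √(-4584738 - 4292601) = √(-8877339) = 3*I*√986371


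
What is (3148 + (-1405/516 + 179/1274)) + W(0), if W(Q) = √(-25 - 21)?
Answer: 1033873613/328692 + I*√46 ≈ 3145.4 + 6.7823*I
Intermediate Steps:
W(Q) = I*√46 (W(Q) = √(-46) = I*√46)
(3148 + (-1405/516 + 179/1274)) + W(0) = (3148 + (-1405/516 + 179/1274)) + I*√46 = (3148 - 848803/328692) + I*√46 = 1033873613/328692 + I*√46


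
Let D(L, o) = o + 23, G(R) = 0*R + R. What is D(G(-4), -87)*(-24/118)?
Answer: 768/59 ≈ 13.017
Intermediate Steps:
G(R) = R (G(R) = 0 + R = R)
D(L, o) = 23 + o
D(G(-4), -87)*(-24/118) = (23 - 87)*(-24/118) = -(-1536)/118 = -64*(-12/59) = 768/59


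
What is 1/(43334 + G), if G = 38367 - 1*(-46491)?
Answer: 1/128192 ≈ 7.8008e-6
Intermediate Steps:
G = 84858 (G = 38367 + 46491 = 84858)
1/(43334 + G) = 1/(43334 + 84858) = 1/128192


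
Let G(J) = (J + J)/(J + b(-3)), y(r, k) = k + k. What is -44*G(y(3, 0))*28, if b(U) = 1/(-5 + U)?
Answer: 0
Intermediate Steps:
y(r, k) = 2*k
G(J) = 2*J/(-⅛ + J) (G(J) = (J + J)/(J + 1/(-5 - 3)) = (2*J)/(J + 1/(-8)) = (2*J)/(J - ⅛) = (2*J)/(-⅛ + J) = 2*J/(-⅛ + J))
-44*G(y(3, 0))*28 = -704*2*0/(-1 + 8*(2*0))*28 = -704*0/(-1 + 8*0)*28 = -704*0/(-1 + 0)*28 = -704*0/(-1)*28 = -704*0*(-1)*28 = -44*0*28 = 0*28 = 0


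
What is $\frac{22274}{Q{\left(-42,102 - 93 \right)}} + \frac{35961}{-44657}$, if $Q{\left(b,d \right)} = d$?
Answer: $\frac{994366369}{401913} \approx 2474.1$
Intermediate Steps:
$\frac{22274}{Q{\left(-42,102 - 93 \right)}} + \frac{35961}{-44657} = \frac{22274}{102 - 93} + \frac{35961}{-44657} = \frac{22274}{9} + 35961 \left(- \frac{1}{44657}\right) = 22274 \cdot \frac{1}{9} - \frac{35961}{44657} = \frac{22274}{9} - \frac{35961}{44657} = \frac{994366369}{401913}$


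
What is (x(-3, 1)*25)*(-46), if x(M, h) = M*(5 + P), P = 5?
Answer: 34500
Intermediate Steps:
x(M, h) = 10*M (x(M, h) = M*(5 + 5) = M*10 = 10*M)
(x(-3, 1)*25)*(-46) = ((10*(-3))*25)*(-46) = -30*25*(-46) = -750*(-46) = 34500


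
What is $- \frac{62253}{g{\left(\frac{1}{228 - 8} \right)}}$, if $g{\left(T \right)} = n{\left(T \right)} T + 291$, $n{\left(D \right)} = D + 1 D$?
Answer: $- \frac{1506522600}{7042201} \approx -213.93$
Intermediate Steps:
$n{\left(D \right)} = 2 D$ ($n{\left(D \right)} = D + D = 2 D$)
$g{\left(T \right)} = 291 + 2 T^{2}$ ($g{\left(T \right)} = 2 T T + 291 = 2 T^{2} + 291 = 291 + 2 T^{2}$)
$- \frac{62253}{g{\left(\frac{1}{228 - 8} \right)}} = - \frac{62253}{291 + 2 \left(\frac{1}{228 - 8}\right)^{2}} = - \frac{62253}{291 + 2 \left(\frac{1}{220}\right)^{2}} = - \frac{62253}{291 + \frac{2}{48400}} = - \frac{62253}{291 + 2 \cdot \frac{1}{48400}} = - \frac{62253}{291 + \frac{1}{24200}} = - \frac{62253}{\frac{7042201}{24200}} = \left(-62253\right) \frac{24200}{7042201} = - \frac{1506522600}{7042201}$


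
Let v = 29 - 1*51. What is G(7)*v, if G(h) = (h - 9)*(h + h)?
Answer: 616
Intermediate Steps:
G(h) = 2*h*(-9 + h) (G(h) = (-9 + h)*(2*h) = 2*h*(-9 + h))
v = -22 (v = 29 - 51 = -22)
G(7)*v = (2*7*(-9 + 7))*(-22) = (2*7*(-2))*(-22) = -28*(-22) = 616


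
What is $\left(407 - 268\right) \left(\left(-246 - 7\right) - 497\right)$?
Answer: $-104250$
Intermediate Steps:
$\left(407 - 268\right) \left(\left(-246 - 7\right) - 497\right) = 139 \left(\left(-246 - 7\right) - 497\right) = 139 \left(-253 - 497\right) = 139 \left(-750\right) = -104250$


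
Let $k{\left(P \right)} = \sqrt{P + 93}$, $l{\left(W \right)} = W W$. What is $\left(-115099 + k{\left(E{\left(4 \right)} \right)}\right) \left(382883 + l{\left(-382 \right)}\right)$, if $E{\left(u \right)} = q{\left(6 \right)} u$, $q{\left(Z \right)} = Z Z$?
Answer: $-60865156893 + 528807 \sqrt{237} \approx -6.0857 \cdot 10^{10}$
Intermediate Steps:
$q{\left(Z \right)} = Z^{2}$
$E{\left(u \right)} = 36 u$ ($E{\left(u \right)} = 6^{2} u = 36 u$)
$l{\left(W \right)} = W^{2}$
$k{\left(P \right)} = \sqrt{93 + P}$
$\left(-115099 + k{\left(E{\left(4 \right)} \right)}\right) \left(382883 + l{\left(-382 \right)}\right) = \left(-115099 + \sqrt{93 + 36 \cdot 4}\right) \left(382883 + \left(-382\right)^{2}\right) = \left(-115099 + \sqrt{93 + 144}\right) \left(382883 + 145924\right) = \left(-115099 + \sqrt{237}\right) 528807 = -60865156893 + 528807 \sqrt{237}$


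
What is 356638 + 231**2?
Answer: 409999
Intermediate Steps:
356638 + 231**2 = 356638 + 53361 = 409999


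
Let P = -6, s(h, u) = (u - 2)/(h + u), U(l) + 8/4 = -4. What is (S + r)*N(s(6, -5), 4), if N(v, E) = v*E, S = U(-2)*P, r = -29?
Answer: -196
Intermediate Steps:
U(l) = -6 (U(l) = -2 - 4 = -6)
s(h, u) = (-2 + u)/(h + u)
S = 36 (S = -6*(-6) = 36)
N(v, E) = E*v
(S + r)*N(s(6, -5), 4) = (36 - 29)*(4*((-2 - 5)/(6 - 5))) = 7*(4*(-7/1)) = 7*(4*(1*(-7))) = 7*(4*(-7)) = 7*(-28) = -196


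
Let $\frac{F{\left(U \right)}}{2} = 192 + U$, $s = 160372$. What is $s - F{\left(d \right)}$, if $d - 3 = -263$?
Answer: $160508$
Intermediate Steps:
$d = -260$ ($d = 3 - 263 = -260$)
$F{\left(U \right)} = 384 + 2 U$ ($F{\left(U \right)} = 2 \left(192 + U\right) = 384 + 2 U$)
$s - F{\left(d \right)} = 160372 - \left(384 + 2 \left(-260\right)\right) = 160372 - \left(384 - 520\right) = 160372 - -136 = 160372 + 136 = 160508$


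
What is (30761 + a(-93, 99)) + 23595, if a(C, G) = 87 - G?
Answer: 54344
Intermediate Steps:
(30761 + a(-93, 99)) + 23595 = (30761 + (87 - 1*99)) + 23595 = (30761 + (87 - 99)) + 23595 = (30761 - 12) + 23595 = 30749 + 23595 = 54344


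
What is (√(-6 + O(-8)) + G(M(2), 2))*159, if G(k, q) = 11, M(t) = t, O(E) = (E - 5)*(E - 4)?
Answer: 1749 + 795*√6 ≈ 3696.3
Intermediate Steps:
O(E) = (-5 + E)*(-4 + E)
(√(-6 + O(-8)) + G(M(2), 2))*159 = (√(-6 + (20 + (-8)² - 9*(-8))) + 11)*159 = (√(-6 + (20 + 64 + 72)) + 11)*159 = (√(-6 + 156) + 11)*159 = (√150 + 11)*159 = (5*√6 + 11)*159 = (11 + 5*√6)*159 = 1749 + 795*√6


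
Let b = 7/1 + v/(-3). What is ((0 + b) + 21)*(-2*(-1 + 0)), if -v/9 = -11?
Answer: -10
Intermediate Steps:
v = 99 (v = -9*(-11) = 99)
b = -26 (b = 7/1 + 99/(-3) = 7*1 + 99*(-⅓) = 7 - 33 = -26)
((0 + b) + 21)*(-2*(-1 + 0)) = ((0 - 26) + 21)*(-2*(-1 + 0)) = (-26 + 21)*(-2*(-1)) = -5*2 = -10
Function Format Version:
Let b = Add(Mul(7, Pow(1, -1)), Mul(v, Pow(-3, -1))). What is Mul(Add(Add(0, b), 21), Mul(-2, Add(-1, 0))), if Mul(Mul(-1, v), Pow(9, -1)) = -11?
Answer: -10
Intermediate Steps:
v = 99 (v = Mul(-9, -11) = 99)
b = -26 (b = Add(Mul(7, Pow(1, -1)), Mul(99, Pow(-3, -1))) = Add(Mul(7, 1), Mul(99, Rational(-1, 3))) = Add(7, -33) = -26)
Mul(Add(Add(0, b), 21), Mul(-2, Add(-1, 0))) = Mul(Add(Add(0, -26), 21), Mul(-2, Add(-1, 0))) = Mul(Add(-26, 21), Mul(-2, -1)) = Mul(-5, 2) = -10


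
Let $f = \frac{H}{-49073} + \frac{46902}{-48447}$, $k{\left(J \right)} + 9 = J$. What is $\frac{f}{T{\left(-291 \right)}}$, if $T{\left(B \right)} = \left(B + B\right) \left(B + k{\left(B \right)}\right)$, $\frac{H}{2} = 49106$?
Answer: $- \frac{1176616435}{136291481726337} \approx -8.6331 \cdot 10^{-6}$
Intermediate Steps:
$H = 98212$ ($H = 2 \cdot 49106 = 98212$)
$k{\left(J \right)} = -9 + J$
$f = - \frac{2353232870}{792479877}$ ($f = \frac{98212}{-49073} + \frac{46902}{-48447} = 98212 \left(- \frac{1}{49073}\right) + 46902 \left(- \frac{1}{48447}\right) = - \frac{98212}{49073} - \frac{15634}{16149} = - \frac{2353232870}{792479877} \approx -2.9695$)
$T{\left(B \right)} = 2 B \left(-9 + 2 B\right)$ ($T{\left(B \right)} = \left(B + B\right) \left(B + \left(-9 + B\right)\right) = 2 B \left(-9 + 2 B\right)$)
$\frac{f}{T{\left(-291 \right)}} = - \frac{2353232870}{792479877 \cdot 2 \left(-291\right) \left(-9 + 2 \left(-291\right)\right)} = - \frac{2353232870}{792479877 \cdot 2 \left(-291\right) \left(-9 - 582\right)} = - \frac{2353232870}{792479877 \cdot 2 \left(-291\right) \left(-591\right)} = - \frac{2353232870}{792479877 \cdot 343962} = \left(- \frac{2353232870}{792479877}\right) \frac{1}{343962} = - \frac{1176616435}{136291481726337}$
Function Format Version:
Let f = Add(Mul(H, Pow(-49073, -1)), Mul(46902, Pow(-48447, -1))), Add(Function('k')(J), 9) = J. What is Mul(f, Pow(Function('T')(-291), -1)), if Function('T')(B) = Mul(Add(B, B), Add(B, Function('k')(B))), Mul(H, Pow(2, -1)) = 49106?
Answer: Rational(-1176616435, 136291481726337) ≈ -8.6331e-6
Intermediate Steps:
H = 98212 (H = Mul(2, 49106) = 98212)
Function('k')(J) = Add(-9, J)
f = Rational(-2353232870, 792479877) (f = Add(Mul(98212, Pow(-49073, -1)), Mul(46902, Pow(-48447, -1))) = Add(Mul(98212, Rational(-1, 49073)), Mul(46902, Rational(-1, 48447))) = Add(Rational(-98212, 49073), Rational(-15634, 16149)) = Rational(-2353232870, 792479877) ≈ -2.9695)
Function('T')(B) = Mul(2, B, Add(-9, Mul(2, B))) (Function('T')(B) = Mul(Add(B, B), Add(B, Add(-9, B))) = Mul(Mul(2, B), Add(-9, Mul(2, B))) = Mul(2, B, Add(-9, Mul(2, B))))
Mul(f, Pow(Function('T')(-291), -1)) = Mul(Rational(-2353232870, 792479877), Pow(Mul(2, -291, Add(-9, Mul(2, -291))), -1)) = Mul(Rational(-2353232870, 792479877), Pow(Mul(2, -291, Add(-9, -582)), -1)) = Mul(Rational(-2353232870, 792479877), Pow(Mul(2, -291, -591), -1)) = Mul(Rational(-2353232870, 792479877), Pow(343962, -1)) = Mul(Rational(-2353232870, 792479877), Rational(1, 343962)) = Rational(-1176616435, 136291481726337)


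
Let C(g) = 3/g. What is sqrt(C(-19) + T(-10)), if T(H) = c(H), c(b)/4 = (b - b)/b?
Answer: I*sqrt(57)/19 ≈ 0.39736*I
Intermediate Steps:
c(b) = 0 (c(b) = 4*((b - b)/b) = 4*(0/b) = 4*0 = 0)
T(H) = 0
sqrt(C(-19) + T(-10)) = sqrt(3/(-19) + 0) = sqrt(3*(-1/19) + 0) = sqrt(-3/19 + 0) = sqrt(-3/19) = I*sqrt(57)/19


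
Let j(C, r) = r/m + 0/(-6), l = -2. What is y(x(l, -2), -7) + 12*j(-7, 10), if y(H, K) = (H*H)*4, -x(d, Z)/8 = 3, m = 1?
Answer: 2424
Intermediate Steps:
x(d, Z) = -24 (x(d, Z) = -8*3 = -24)
j(C, r) = r (j(C, r) = r/1 + 0/(-6) = r*1 + 0*(-⅙) = r + 0 = r)
y(H, K) = 4*H² (y(H, K) = H²*4 = 4*H²)
y(x(l, -2), -7) + 12*j(-7, 10) = 4*(-24)² + 12*10 = 4*576 + 120 = 2304 + 120 = 2424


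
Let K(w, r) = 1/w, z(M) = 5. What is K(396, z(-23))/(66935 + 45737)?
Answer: 1/44618112 ≈ 2.2412e-8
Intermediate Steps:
K(396, z(-23))/(66935 + 45737) = 1/(396*(66935 + 45737)) = (1/396)/112672 = (1/396)*(1/112672) = 1/44618112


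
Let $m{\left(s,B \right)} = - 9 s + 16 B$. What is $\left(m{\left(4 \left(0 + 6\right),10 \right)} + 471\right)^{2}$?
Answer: $172225$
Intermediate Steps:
$\left(m{\left(4 \left(0 + 6\right),10 \right)} + 471\right)^{2} = \left(\left(- 9 \cdot 4 \left(0 + 6\right) + 16 \cdot 10\right) + 471\right)^{2} = \left(\left(- 9 \cdot 4 \cdot 6 + 160\right) + 471\right)^{2} = \left(\left(\left(-9\right) 24 + 160\right) + 471\right)^{2} = \left(\left(-216 + 160\right) + 471\right)^{2} = \left(-56 + 471\right)^{2} = 415^{2} = 172225$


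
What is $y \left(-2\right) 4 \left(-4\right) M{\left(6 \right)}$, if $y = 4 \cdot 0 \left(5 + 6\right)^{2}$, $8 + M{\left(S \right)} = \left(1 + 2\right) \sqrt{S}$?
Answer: $0$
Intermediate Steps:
$M{\left(S \right)} = -8 + 3 \sqrt{S}$ ($M{\left(S \right)} = -8 + \left(1 + 2\right) \sqrt{S} = -8 + 3 \sqrt{S}$)
$y = 0$ ($y = 0 \cdot 11^{2} = 0 \cdot 121 = 0$)
$y \left(-2\right) 4 \left(-4\right) M{\left(6 \right)} = 0 \left(-2\right) 4 \left(-4\right) \left(-8 + 3 \sqrt{6}\right) = 0 \left(\left(-8\right) \left(-4\right)\right) \left(-8 + 3 \sqrt{6}\right) = 0 \cdot 32 \left(-8 + 3 \sqrt{6}\right) = 0 \left(-8 + 3 \sqrt{6}\right) = 0$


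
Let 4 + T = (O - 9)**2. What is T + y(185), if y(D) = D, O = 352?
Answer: 117830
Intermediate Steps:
T = 117645 (T = -4 + (352 - 9)**2 = -4 + 343**2 = -4 + 117649 = 117645)
T + y(185) = 117645 + 185 = 117830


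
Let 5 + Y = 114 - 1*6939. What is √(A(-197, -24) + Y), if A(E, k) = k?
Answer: I*√6854 ≈ 82.789*I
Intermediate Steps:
Y = -6830 (Y = -5 + (114 - 1*6939) = -5 + (114 - 6939) = -5 - 6825 = -6830)
√(A(-197, -24) + Y) = √(-24 - 6830) = √(-6854) = I*√6854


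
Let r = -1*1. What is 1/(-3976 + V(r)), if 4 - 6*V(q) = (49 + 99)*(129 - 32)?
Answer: -1/6368 ≈ -0.00015704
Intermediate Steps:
r = -1
V(q) = -2392 (V(q) = ⅔ - (49 + 99)*(129 - 32)/6 = ⅔ - 74*97/3 = ⅔ - ⅙*14356 = ⅔ - 7178/3 = -2392)
1/(-3976 + V(r)) = 1/(-3976 - 2392) = 1/(-6368) = -1/6368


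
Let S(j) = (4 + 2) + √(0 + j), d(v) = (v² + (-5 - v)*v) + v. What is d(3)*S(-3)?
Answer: -72 - 12*I*√3 ≈ -72.0 - 20.785*I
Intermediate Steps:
d(v) = v + v² + v*(-5 - v) (d(v) = (v² + v*(-5 - v)) + v = v + v² + v*(-5 - v))
S(j) = 6 + √j
d(3)*S(-3) = (-4*3)*(6 + √(-3)) = -12*(6 + I*√3) = -72 - 12*I*√3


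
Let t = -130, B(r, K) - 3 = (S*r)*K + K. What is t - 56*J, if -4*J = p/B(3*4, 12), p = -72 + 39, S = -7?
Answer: -42876/331 ≈ -129.53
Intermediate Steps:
p = -33
B(r, K) = 3 + K - 7*K*r (B(r, K) = 3 + ((-7*r)*K + K) = 3 + (-7*K*r + K) = 3 + (K - 7*K*r) = 3 + K - 7*K*r)
J = -11/1324 (J = -(-33)/(4*(3 + 12 - 7*12*3*4)) = -(-33)/(4*(3 + 12 - 7*12*12)) = -(-33)/(4*(3 + 12 - 1008)) = -(-33)/(4*(-993)) = -(-33)*(-1)/(4*993) = -1/4*11/331 = -11/1324 ≈ -0.0083082)
t - 56*J = -130 - 56*(-11/1324) = -130 + 154/331 = -42876/331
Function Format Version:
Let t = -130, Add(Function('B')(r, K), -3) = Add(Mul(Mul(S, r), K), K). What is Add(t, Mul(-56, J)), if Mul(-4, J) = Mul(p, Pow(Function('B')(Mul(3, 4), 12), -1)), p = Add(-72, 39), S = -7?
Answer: Rational(-42876, 331) ≈ -129.53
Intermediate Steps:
p = -33
Function('B')(r, K) = Add(3, K, Mul(-7, K, r)) (Function('B')(r, K) = Add(3, Add(Mul(Mul(-7, r), K), K)) = Add(3, Add(Mul(-7, K, r), K)) = Add(3, Add(K, Mul(-7, K, r))) = Add(3, K, Mul(-7, K, r)))
J = Rational(-11, 1324) (J = Mul(Rational(-1, 4), Mul(-33, Pow(Add(3, 12, Mul(-7, 12, Mul(3, 4))), -1))) = Mul(Rational(-1, 4), Mul(-33, Pow(Add(3, 12, Mul(-7, 12, 12)), -1))) = Mul(Rational(-1, 4), Mul(-33, Pow(Add(3, 12, -1008), -1))) = Mul(Rational(-1, 4), Mul(-33, Pow(-993, -1))) = Mul(Rational(-1, 4), Mul(-33, Rational(-1, 993))) = Mul(Rational(-1, 4), Rational(11, 331)) = Rational(-11, 1324) ≈ -0.0083082)
Add(t, Mul(-56, J)) = Add(-130, Mul(-56, Rational(-11, 1324))) = Add(-130, Rational(154, 331)) = Rational(-42876, 331)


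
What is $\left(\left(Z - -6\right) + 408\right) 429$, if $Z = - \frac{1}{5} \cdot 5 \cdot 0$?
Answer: $177606$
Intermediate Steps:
$Z = 0$ ($Z = \left(-1\right) \frac{1}{5} \cdot 5 \cdot 0 = \left(- \frac{1}{5}\right) 5 \cdot 0 = \left(-1\right) 0 = 0$)
$\left(\left(Z - -6\right) + 408\right) 429 = \left(\left(0 - -6\right) + 408\right) 429 = \left(\left(0 + 6\right) + 408\right) 429 = \left(6 + 408\right) 429 = 414 \cdot 429 = 177606$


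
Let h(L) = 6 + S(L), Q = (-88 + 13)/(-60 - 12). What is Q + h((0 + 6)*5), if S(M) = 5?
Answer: 289/24 ≈ 12.042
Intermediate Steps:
Q = 25/24 (Q = -75/(-72) = -75*(-1/72) = 25/24 ≈ 1.0417)
h(L) = 11 (h(L) = 6 + 5 = 11)
Q + h((0 + 6)*5) = 25/24 + 11 = 289/24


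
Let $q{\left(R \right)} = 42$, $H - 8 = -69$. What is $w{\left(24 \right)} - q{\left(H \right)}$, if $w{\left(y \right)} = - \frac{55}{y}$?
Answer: $- \frac{1063}{24} \approx -44.292$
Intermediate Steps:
$H = -61$ ($H = 8 - 69 = -61$)
$w{\left(24 \right)} - q{\left(H \right)} = - \frac{55}{24} - 42 = - \frac{1063}{24}$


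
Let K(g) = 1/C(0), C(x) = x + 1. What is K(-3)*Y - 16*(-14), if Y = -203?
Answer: 21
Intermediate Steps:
C(x) = 1 + x
K(g) = 1 (K(g) = 1/(1 + 0) = 1/1 = 1)
K(-3)*Y - 16*(-14) = 1*(-203) - 16*(-14) = -203 + 224 = 21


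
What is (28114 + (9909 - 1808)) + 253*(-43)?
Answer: 25336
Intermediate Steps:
(28114 + (9909 - 1808)) + 253*(-43) = (28114 + 8101) - 10879 = 36215 - 10879 = 25336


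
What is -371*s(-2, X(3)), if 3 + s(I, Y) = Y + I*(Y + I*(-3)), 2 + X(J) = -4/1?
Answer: 3339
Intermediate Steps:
X(J) = -6 (X(J) = -2 - 4/1 = -2 - 4*1 = -2 - 4 = -6)
s(I, Y) = -3 + Y + I*(Y - 3*I) (s(I, Y) = -3 + (Y + I*(Y + I*(-3))) = -3 + (Y + I*(Y - 3*I)) = -3 + Y + I*(Y - 3*I))
-371*s(-2, X(3)) = -371*(-3 - 6 - 3*(-2)² - 2*(-6)) = -371*(-3 - 6 - 3*4 + 12) = -371*(-3 - 6 - 12 + 12) = -371*(-9) = 3339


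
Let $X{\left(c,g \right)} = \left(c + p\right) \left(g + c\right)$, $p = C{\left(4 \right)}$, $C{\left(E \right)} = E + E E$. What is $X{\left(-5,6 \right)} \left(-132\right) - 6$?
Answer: $-1986$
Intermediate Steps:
$C{\left(E \right)} = E + E^{2}$
$p = 20$ ($p = 4 \left(1 + 4\right) = 4 \cdot 5 = 20$)
$X{\left(c,g \right)} = \left(20 + c\right) \left(c + g\right)$ ($X{\left(c,g \right)} = \left(c + 20\right) \left(g + c\right) = \left(20 + c\right) \left(c + g\right)$)
$X{\left(-5,6 \right)} \left(-132\right) - 6 = \left(\left(-5\right)^{2} + 20 \left(-5\right) + 20 \cdot 6 - 30\right) \left(-132\right) - 6 = \left(25 - 100 + 120 - 30\right) \left(-132\right) - 6 = 15 \left(-132\right) - 6 = -1980 - 6 = -1986$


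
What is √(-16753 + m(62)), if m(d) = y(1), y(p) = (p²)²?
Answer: 4*I*√1047 ≈ 129.43*I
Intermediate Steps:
y(p) = p⁴
m(d) = 1 (m(d) = 1⁴ = 1)
√(-16753 + m(62)) = √(-16753 + 1) = √(-16752) = 4*I*√1047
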